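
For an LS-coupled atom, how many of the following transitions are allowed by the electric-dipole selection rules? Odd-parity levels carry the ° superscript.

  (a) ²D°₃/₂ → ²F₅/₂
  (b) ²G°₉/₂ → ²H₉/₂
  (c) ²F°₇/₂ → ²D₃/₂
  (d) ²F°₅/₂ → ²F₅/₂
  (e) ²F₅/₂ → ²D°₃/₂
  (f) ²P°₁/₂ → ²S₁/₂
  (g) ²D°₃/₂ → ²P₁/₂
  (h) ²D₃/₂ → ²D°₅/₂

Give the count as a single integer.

7

(a) allowed
(b) allowed
(c) forbidden (ΔJ fails)
(d) allowed
(e) allowed
(f) allowed
(g) allowed
(h) allowed
Total allowed: 7 of 8.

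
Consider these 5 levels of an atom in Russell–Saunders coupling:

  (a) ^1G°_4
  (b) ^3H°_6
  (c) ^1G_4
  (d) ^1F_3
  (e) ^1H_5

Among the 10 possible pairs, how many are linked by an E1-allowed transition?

(a)–(b): forbidden (parity, ΔS, ΔJ).
(a)–(c): allowed.
(a)–(d): allowed.
(a)–(e): allowed.
(b)–(c): forbidden (ΔS, ΔJ).
(b)–(d): forbidden (ΔS, ΔL, ΔJ).
(b)–(e): forbidden (ΔS).
(c)–(d): forbidden (parity).
(c)–(e): forbidden (parity).
(d)–(e): forbidden (parity, ΔL, ΔJ).
Allowed pairs: 3 of 10.

3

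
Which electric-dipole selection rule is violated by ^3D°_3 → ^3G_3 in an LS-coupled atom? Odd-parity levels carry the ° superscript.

the ΔL = 0, ±1 rule

Reading off the term symbols: S 1→1, L 2→4, J 3→3, parity odd→even.
Parity must change: odd → even — ✓.
ΔL = 0, ±1 (not L=0↔0): L: 2 → 4, ΔL = +2 — ✗.
ΔJ = 0, ±1 (not J=0↔0): J: 3 → 3, ΔJ = +0 — ✓.
ΔS = 0: S: 1 → 1 — ✓.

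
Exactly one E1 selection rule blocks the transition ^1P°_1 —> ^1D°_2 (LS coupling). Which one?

parity

Initial level: S=0, L=1, J=1, parity odd. Final level: S=0, L=2, J=2, parity odd.
ΔS = 0: S: 0 → 0 — ok.
ΔJ = 0, ±1 (not J=0↔0): J: 1 → 2, ΔJ = +1 — ok.
ΔL = 0, ±1 (not L=0↔0): L: 1 → 2, ΔL = +1 — ok.
Parity must change: odd → odd — fails.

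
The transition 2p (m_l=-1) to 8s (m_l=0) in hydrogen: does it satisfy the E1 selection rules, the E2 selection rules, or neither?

Δl = 0 − 1 = -1; l_i + l_f = 1.
Δm_l = +1.
E1 (Δl = ±1, |Δm_l| ≤ 1): satisfied.
E2 (Δl = 0,±2, l_i+l_f ≥ 2, |Δm_l| ≤ 2): not satisfied.

E1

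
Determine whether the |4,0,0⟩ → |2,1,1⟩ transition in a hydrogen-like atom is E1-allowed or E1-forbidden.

allowed

l: 0 → 1 (Δl = +1). Δl = ±1 ok.
Δm_l = 1 − (0) = +1. E1 requires Δm_l = 0, ±1: ok.
All E1 selection rules are satisfied.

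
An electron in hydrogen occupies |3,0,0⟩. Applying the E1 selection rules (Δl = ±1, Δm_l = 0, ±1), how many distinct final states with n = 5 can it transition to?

3

E1 requires Δl = ±1, so l_f ∈ {-1, 1}; with 0 ≤ l_f ≤ n_f−1 = 4, the allowed l_f values are {1}.
For l_f = 1: m_f ∈ {m_i−1, m_i, m_i+1} ∩ [−1, 1] = {-1, 0, 1} → 3 states.
Total: 3.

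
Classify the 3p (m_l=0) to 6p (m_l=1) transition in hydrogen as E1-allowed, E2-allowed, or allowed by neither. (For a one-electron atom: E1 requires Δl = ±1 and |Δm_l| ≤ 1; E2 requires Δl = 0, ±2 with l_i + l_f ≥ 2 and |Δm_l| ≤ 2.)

E2

Δl = 1 − 1 = +0; l_i + l_f = 2.
Δm_l = +1.
E1 (Δl = ±1, |Δm_l| ≤ 1): not satisfied.
E2 (Δl = 0,±2, l_i+l_f ≥ 2, |Δm_l| ≤ 2): satisfied.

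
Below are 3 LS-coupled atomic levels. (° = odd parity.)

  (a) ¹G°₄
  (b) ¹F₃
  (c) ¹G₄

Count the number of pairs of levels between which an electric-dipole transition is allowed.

(a)–(b): allowed.
(a)–(c): allowed.
(b)–(c): forbidden (parity).
Allowed pairs: 2 of 3.

2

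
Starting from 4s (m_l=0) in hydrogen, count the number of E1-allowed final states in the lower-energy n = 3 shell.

E1 requires Δl = ±1, so l_f ∈ {-1, 1}; with 0 ≤ l_f ≤ n_f−1 = 2, the allowed l_f values are {1}.
For l_f = 1: m_f ∈ {m_i−1, m_i, m_i+1} ∩ [−1, 1] = {-1, 0, 1} → 3 states.
Total: 3.

3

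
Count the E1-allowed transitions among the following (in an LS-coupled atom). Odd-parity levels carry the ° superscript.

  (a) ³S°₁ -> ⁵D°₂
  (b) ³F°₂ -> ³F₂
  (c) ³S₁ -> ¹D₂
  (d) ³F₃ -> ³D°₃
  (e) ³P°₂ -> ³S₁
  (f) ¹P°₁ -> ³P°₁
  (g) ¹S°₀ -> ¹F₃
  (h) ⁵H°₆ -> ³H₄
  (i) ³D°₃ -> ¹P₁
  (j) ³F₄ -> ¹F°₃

3

(a) forbidden (parity, ΔS, ΔL fail)
(b) allowed
(c) forbidden (parity, ΔS, ΔL fail)
(d) allowed
(e) allowed
(f) forbidden (parity, ΔS fail)
(g) forbidden (ΔL, ΔJ fail)
(h) forbidden (ΔS, ΔJ fail)
(i) forbidden (ΔS, ΔJ fail)
(j) forbidden (ΔS fails)
Total allowed: 3 of 10.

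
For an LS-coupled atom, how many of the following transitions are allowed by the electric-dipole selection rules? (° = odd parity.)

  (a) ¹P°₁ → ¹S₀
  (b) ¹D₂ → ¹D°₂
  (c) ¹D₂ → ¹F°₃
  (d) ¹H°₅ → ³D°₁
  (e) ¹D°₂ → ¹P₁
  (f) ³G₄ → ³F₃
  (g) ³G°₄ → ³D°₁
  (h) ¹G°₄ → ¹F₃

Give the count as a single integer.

5

(a) allowed
(b) allowed
(c) allowed
(d) forbidden (parity, ΔS, ΔL, ΔJ fail)
(e) allowed
(f) forbidden (parity fails)
(g) forbidden (parity, ΔL, ΔJ fail)
(h) allowed
Total allowed: 5 of 8.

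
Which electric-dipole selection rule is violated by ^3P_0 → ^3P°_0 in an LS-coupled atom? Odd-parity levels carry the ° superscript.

the J=0 ↔ J=0 exclusion

Initial level: S=1, L=1, J=0, parity even. Final level: S=1, L=1, J=0, parity odd.
Parity must change: even → odd — ok.
ΔS = 0: S: 1 → 1 — ok.
ΔL = 0, ±1 (not L=0↔0): L: 1 → 1, ΔL = +0 — ok.
ΔJ = 0, ±1 (not J=0↔0): J: 0 → 0, ΔJ = +0 — fails.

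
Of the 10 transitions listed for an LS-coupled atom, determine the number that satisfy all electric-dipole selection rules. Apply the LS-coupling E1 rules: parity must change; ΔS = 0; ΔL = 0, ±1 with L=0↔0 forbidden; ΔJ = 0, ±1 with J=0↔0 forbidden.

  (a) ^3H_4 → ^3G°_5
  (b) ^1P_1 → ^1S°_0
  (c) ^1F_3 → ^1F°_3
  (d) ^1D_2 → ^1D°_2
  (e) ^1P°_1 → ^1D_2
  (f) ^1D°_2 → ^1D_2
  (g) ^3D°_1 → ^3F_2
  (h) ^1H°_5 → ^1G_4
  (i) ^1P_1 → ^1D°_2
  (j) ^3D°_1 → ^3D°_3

(a) allowed
(b) allowed
(c) allowed
(d) allowed
(e) allowed
(f) allowed
(g) allowed
(h) allowed
(i) allowed
(j) forbidden (parity, ΔJ fail)
Total allowed: 9 of 10.

9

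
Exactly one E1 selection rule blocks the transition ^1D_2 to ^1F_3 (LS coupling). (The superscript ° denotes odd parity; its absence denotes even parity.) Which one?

ΔS = 0: S: 0 → 0 — ✓.
ΔJ = 0, ±1 (not J=0↔0): J: 2 → 3, ΔJ = +1 — ✓.
ΔL = 0, ±1 (not L=0↔0): L: 2 → 3, ΔL = +1 — ✓.
Parity must change: even → even — ✗.

parity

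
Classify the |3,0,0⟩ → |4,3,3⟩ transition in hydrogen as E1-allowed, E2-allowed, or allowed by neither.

Δl = 3 − 0 = +3; l_i + l_f = 3.
Δm_l = +3.
E1 (Δl = ±1, |Δm_l| ≤ 1): not satisfied.
E2 (Δl = 0,±2, l_i+l_f ≥ 2, |Δm_l| ≤ 2): not satisfied.

neither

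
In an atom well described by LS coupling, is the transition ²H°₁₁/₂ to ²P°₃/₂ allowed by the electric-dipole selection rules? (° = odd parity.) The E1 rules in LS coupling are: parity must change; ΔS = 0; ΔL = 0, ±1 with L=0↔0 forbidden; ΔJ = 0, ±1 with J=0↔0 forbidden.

forbidden

Parity must change: odd → odd — fails.
ΔS = 0: S: 1/2 → 1/2 — passes.
ΔL = 0, ±1 (not L=0↔0): L: 5 → 1, ΔL = -4 — fails.
ΔJ = 0, ±1 (not J=0↔0): J: 11/2 → 3/2, ΔJ = -4 — fails.
Rule(s) violated: parity, ΔL, ΔJ.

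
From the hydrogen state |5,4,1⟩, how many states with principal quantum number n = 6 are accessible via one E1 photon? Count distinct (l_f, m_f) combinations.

E1 requires Δl = ±1, so l_f ∈ {3, 5}; with 0 ≤ l_f ≤ n_f−1 = 5, the allowed l_f values are {3, 5}.
For l_f = 3: m_f ∈ {m_i−1, m_i, m_i+1} ∩ [−3, 3] = {0, 1, 2} → 3 states.
For l_f = 5: m_f ∈ {m_i−1, m_i, m_i+1} ∩ [−5, 5] = {0, 1, 2} → 3 states.
Total: 6.

6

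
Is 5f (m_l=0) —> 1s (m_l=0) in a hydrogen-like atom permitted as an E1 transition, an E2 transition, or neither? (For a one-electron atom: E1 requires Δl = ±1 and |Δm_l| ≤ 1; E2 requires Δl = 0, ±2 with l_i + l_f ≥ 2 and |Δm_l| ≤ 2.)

Δl = 0 − 3 = -3; l_i + l_f = 3.
Δm_l = +0.
E1 (Δl = ±1, |Δm_l| ≤ 1): not satisfied.
E2 (Δl = 0,±2, l_i+l_f ≥ 2, |Δm_l| ≤ 2): not satisfied.

neither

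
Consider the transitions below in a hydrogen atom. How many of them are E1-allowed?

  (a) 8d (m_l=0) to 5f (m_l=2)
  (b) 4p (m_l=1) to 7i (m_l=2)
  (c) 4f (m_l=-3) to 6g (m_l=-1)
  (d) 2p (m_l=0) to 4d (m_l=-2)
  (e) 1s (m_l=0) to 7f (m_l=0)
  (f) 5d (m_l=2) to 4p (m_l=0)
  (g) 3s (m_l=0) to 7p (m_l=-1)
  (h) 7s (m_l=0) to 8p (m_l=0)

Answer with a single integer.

2

(a) forbidden — Δm_l = +2 (E1 requires Δm_l = 0, ±1)
(b) forbidden — Δl = +5 (E1 requires Δl = ±1)
(c) forbidden — Δm_l = +2 (E1 requires Δm_l = 0, ±1)
(d) forbidden — Δm_l = -2 (E1 requires Δm_l = 0, ±1)
(e) forbidden — Δl = +3 (E1 requires Δl = ±1)
(f) forbidden — Δm_l = -2 (E1 requires Δm_l = 0, ±1)
(g) allowed
(h) allowed
Total allowed: 2 of 8.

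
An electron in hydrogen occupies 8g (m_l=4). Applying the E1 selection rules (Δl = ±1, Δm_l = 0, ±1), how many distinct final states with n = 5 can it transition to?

E1 requires Δl = ±1, so l_f ∈ {3, 5}; with 0 ≤ l_f ≤ n_f−1 = 4, the allowed l_f values are {3}.
For l_f = 3: m_f ∈ {m_i−1, m_i, m_i+1} ∩ [−3, 3] = {3} → 1 state.
Total: 1.

1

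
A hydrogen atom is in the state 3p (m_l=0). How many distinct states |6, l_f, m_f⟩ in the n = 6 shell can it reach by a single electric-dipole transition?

4

E1 requires Δl = ±1, so l_f ∈ {0, 2}; with 0 ≤ l_f ≤ n_f−1 = 5, the allowed l_f values are {0, 2}.
For l_f = 0: m_f ∈ {m_i−1, m_i, m_i+1} ∩ [−0, 0] = {0} → 1 state.
For l_f = 2: m_f ∈ {m_i−1, m_i, m_i+1} ∩ [−2, 2] = {-1, 0, 1} → 3 states.
Total: 4.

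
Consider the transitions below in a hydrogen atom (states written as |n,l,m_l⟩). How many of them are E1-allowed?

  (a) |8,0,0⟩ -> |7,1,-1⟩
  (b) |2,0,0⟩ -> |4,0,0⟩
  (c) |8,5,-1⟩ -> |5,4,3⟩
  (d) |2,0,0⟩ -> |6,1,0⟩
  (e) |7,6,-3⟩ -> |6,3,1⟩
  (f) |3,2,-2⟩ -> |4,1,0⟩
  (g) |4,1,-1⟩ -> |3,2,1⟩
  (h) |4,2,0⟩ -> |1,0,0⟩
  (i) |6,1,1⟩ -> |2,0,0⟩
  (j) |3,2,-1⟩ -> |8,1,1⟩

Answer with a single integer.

3

(a) allowed
(b) forbidden — Δl = +0 (E1 requires Δl = ±1)
(c) forbidden — Δm_l = +4 (E1 requires Δm_l = 0, ±1)
(d) allowed
(e) forbidden — Δl = -3 (E1 requires Δl = ±1); Δm_l = +4 (E1 requires Δm_l = 0, ±1)
(f) forbidden — Δm_l = +2 (E1 requires Δm_l = 0, ±1)
(g) forbidden — Δm_l = +2 (E1 requires Δm_l = 0, ±1)
(h) forbidden — Δl = -2 (E1 requires Δl = ±1)
(i) allowed
(j) forbidden — Δm_l = +2 (E1 requires Δm_l = 0, ±1)
Total allowed: 3 of 10.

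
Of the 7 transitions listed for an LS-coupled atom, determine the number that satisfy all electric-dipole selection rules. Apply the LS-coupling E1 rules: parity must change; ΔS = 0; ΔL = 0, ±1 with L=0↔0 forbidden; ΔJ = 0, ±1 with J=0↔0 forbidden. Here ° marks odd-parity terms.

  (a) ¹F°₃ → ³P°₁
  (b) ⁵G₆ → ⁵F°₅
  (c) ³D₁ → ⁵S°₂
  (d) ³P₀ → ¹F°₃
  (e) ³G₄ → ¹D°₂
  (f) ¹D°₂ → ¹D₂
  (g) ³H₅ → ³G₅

(a) forbidden (parity, ΔS, ΔL, ΔJ fail)
(b) allowed
(c) forbidden (ΔS, ΔL fail)
(d) forbidden (ΔS, ΔL, ΔJ fail)
(e) forbidden (ΔS, ΔL, ΔJ fail)
(f) allowed
(g) forbidden (parity fails)
Total allowed: 2 of 7.

2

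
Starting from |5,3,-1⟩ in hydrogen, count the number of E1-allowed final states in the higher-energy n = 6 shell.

E1 requires Δl = ±1, so l_f ∈ {2, 4}; with 0 ≤ l_f ≤ n_f−1 = 5, the allowed l_f values are {2, 4}.
For l_f = 2: m_f ∈ {m_i−1, m_i, m_i+1} ∩ [−2, 2] = {-2, -1, 0} → 3 states.
For l_f = 4: m_f ∈ {m_i−1, m_i, m_i+1} ∩ [−4, 4] = {-2, -1, 0} → 3 states.
Total: 6.

6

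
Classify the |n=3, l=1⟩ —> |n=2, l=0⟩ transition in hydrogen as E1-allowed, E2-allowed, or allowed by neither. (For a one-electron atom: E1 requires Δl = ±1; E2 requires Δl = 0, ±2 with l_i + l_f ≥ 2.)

E1

Δl = 0 − 1 = -1; l_i + l_f = 1.
E1 (Δl = ±1): satisfied.
E2 (Δl = 0,±2, l_i+l_f ≥ 2): not satisfied.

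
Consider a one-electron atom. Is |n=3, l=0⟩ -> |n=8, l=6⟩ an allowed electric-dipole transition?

Initial l = 0, final l = 6, so Δl = +6. E1 requires Δl = ±1: fails.
The transition is electric-dipole forbidden.

forbidden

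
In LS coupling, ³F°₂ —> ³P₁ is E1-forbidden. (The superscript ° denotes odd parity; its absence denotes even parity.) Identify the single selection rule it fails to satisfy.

the ΔL = 0, ±1 rule

Parity must change: odd → even — satisfied.
ΔS = 0: S: 1 → 1 — satisfied.
ΔL = 0, ±1 (not L=0↔0): L: 3 → 1, ΔL = -2 — violated.
ΔJ = 0, ±1 (not J=0↔0): J: 2 → 1, ΔJ = -1 — satisfied.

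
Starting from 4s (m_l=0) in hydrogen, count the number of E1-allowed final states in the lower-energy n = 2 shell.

E1 requires Δl = ±1, so l_f ∈ {-1, 1}; with 0 ≤ l_f ≤ n_f−1 = 1, the allowed l_f values are {1}.
For l_f = 1: m_f ∈ {m_i−1, m_i, m_i+1} ∩ [−1, 1] = {-1, 0, 1} → 3 states.
Total: 3.

3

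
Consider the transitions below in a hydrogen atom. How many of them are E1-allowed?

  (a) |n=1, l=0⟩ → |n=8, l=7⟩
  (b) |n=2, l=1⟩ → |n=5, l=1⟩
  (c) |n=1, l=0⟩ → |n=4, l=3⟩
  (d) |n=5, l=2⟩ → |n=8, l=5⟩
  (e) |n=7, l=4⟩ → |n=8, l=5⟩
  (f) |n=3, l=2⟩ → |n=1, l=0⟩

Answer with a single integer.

1

(a) forbidden — Δl = +7 (E1 requires Δl = ±1)
(b) forbidden — Δl = +0 (E1 requires Δl = ±1)
(c) forbidden — Δl = +3 (E1 requires Δl = ±1)
(d) forbidden — Δl = +3 (E1 requires Δl = ±1)
(e) allowed
(f) forbidden — Δl = -2 (E1 requires Δl = ±1)
Total allowed: 1 of 6.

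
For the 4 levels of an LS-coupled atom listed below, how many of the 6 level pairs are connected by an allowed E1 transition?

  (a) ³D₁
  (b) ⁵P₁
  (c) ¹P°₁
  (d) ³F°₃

0

(a)–(b): forbidden (parity, ΔS).
(a)–(c): forbidden (ΔS).
(a)–(d): forbidden (ΔJ).
(b)–(c): forbidden (ΔS).
(b)–(d): forbidden (ΔS, ΔL, ΔJ).
(c)–(d): forbidden (parity, ΔS, ΔL, ΔJ).
Allowed pairs: 0 of 6.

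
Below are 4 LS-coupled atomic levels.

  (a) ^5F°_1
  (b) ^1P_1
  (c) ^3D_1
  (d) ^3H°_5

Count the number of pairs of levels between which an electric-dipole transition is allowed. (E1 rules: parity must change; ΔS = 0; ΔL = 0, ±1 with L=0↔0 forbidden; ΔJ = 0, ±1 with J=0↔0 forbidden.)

(a)–(b): forbidden (ΔS, ΔL).
(a)–(c): forbidden (ΔS).
(a)–(d): forbidden (parity, ΔS, ΔL, ΔJ).
(b)–(c): forbidden (parity, ΔS).
(b)–(d): forbidden (ΔS, ΔL, ΔJ).
(c)–(d): forbidden (ΔL, ΔJ).
Allowed pairs: 0 of 6.

0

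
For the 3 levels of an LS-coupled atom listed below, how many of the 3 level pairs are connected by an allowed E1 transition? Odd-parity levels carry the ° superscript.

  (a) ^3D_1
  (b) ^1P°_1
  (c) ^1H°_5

0

(a)–(b): forbidden (ΔS).
(a)–(c): forbidden (ΔS, ΔL, ΔJ).
(b)–(c): forbidden (parity, ΔL, ΔJ).
Allowed pairs: 0 of 3.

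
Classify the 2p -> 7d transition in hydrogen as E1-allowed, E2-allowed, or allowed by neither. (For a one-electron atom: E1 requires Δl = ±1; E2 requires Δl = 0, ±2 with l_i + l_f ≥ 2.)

E1

Δl = 2 − 1 = +1; l_i + l_f = 3.
E1 (Δl = ±1): satisfied.
E2 (Δl = 0,±2, l_i+l_f ≥ 2): not satisfied.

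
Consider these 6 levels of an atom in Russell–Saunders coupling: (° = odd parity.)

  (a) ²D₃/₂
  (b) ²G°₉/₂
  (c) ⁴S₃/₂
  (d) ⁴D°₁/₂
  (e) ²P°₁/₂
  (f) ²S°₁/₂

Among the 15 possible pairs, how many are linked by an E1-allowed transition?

1

(a)–(b): forbidden (ΔL, ΔJ).
(a)–(c): forbidden (parity, ΔS, ΔL).
(a)–(d): forbidden (ΔS).
(a)–(e): allowed.
(a)–(f): forbidden (ΔL).
(b)–(c): forbidden (ΔS, ΔL, ΔJ).
(b)–(d): forbidden (parity, ΔS, ΔL, ΔJ).
(b)–(e): forbidden (parity, ΔL, ΔJ).
(b)–(f): forbidden (parity, ΔL, ΔJ).
(c)–(d): forbidden (ΔL).
(c)–(e): forbidden (ΔS).
(c)–(f): forbidden (ΔS, ΔL).
(d)–(e): forbidden (parity, ΔS).
(d)–(f): forbidden (parity, ΔS, ΔL).
(e)–(f): forbidden (parity).
Allowed pairs: 1 of 15.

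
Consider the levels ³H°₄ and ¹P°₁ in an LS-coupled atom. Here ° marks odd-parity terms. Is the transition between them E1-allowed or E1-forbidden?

Parity must change: odd → odd — ✗.
ΔS = 0: S: 1 → 0 — ✗.
ΔL = 0, ±1 (not L=0↔0): L: 5 → 1, ΔL = -4 — ✗.
ΔJ = 0, ±1 (not J=0↔0): J: 4 → 1, ΔJ = -3 — ✗.
Rule(s) violated: parity, ΔS, ΔL, ΔJ.

forbidden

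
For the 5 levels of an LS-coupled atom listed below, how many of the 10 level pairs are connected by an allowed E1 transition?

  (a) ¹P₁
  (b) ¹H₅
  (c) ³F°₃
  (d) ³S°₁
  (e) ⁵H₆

0

(a)–(b): forbidden (parity, ΔL, ΔJ).
(a)–(c): forbidden (ΔS, ΔL, ΔJ).
(a)–(d): forbidden (ΔS).
(a)–(e): forbidden (parity, ΔS, ΔL, ΔJ).
(b)–(c): forbidden (ΔS, ΔL, ΔJ).
(b)–(d): forbidden (ΔS, ΔL, ΔJ).
(b)–(e): forbidden (parity, ΔS).
(c)–(d): forbidden (parity, ΔL, ΔJ).
(c)–(e): forbidden (ΔS, ΔL, ΔJ).
(d)–(e): forbidden (ΔS, ΔL, ΔJ).
Allowed pairs: 0 of 10.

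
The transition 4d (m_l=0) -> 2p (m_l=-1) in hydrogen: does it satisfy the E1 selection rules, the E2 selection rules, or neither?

Δl = 1 − 2 = -1; l_i + l_f = 3.
Δm_l = -1.
E1 (Δl = ±1, |Δm_l| ≤ 1): satisfied.
E2 (Δl = 0,±2, l_i+l_f ≥ 2, |Δm_l| ≤ 2): not satisfied.

E1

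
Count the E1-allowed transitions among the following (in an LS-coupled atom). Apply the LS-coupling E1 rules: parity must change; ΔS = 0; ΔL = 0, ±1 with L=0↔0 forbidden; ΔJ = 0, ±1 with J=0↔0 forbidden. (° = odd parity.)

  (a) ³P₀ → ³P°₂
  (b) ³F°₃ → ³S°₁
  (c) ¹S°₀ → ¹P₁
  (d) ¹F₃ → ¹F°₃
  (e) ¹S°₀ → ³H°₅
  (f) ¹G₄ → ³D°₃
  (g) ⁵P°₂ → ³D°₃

2

(a) forbidden (ΔJ fails)
(b) forbidden (parity, ΔL, ΔJ fail)
(c) allowed
(d) allowed
(e) forbidden (parity, ΔS, ΔL, ΔJ fail)
(f) forbidden (ΔS, ΔL fail)
(g) forbidden (parity, ΔS fail)
Total allowed: 2 of 7.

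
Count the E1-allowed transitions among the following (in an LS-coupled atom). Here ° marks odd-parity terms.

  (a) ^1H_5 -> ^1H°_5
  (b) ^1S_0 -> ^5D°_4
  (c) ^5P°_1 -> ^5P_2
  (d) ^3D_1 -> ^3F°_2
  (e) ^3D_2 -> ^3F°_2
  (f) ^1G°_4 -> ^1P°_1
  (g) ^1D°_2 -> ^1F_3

5

(a) allowed
(b) forbidden (ΔS, ΔL, ΔJ fail)
(c) allowed
(d) allowed
(e) allowed
(f) forbidden (parity, ΔL, ΔJ fail)
(g) allowed
Total allowed: 5 of 7.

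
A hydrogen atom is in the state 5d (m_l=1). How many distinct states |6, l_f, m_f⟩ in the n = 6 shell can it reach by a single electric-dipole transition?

E1 requires Δl = ±1, so l_f ∈ {1, 3}; with 0 ≤ l_f ≤ n_f−1 = 5, the allowed l_f values are {1, 3}.
For l_f = 1: m_f ∈ {m_i−1, m_i, m_i+1} ∩ [−1, 1] = {0, 1} → 2 states.
For l_f = 3: m_f ∈ {m_i−1, m_i, m_i+1} ∩ [−3, 3] = {0, 1, 2} → 3 states.
Total: 5.

5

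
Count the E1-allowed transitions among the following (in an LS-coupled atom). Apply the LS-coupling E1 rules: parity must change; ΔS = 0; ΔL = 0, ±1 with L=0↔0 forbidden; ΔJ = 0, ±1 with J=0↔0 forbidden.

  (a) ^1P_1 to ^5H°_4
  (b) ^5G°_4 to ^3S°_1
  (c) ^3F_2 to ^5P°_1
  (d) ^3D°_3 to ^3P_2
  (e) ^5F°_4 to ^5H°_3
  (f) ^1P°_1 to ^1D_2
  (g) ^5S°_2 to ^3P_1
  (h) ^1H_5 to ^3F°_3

(a) forbidden (ΔS, ΔL, ΔJ fail)
(b) forbidden (parity, ΔS, ΔL, ΔJ fail)
(c) forbidden (ΔS, ΔL fail)
(d) allowed
(e) forbidden (parity, ΔL fail)
(f) allowed
(g) forbidden (ΔS fails)
(h) forbidden (ΔS, ΔL, ΔJ fail)
Total allowed: 2 of 8.

2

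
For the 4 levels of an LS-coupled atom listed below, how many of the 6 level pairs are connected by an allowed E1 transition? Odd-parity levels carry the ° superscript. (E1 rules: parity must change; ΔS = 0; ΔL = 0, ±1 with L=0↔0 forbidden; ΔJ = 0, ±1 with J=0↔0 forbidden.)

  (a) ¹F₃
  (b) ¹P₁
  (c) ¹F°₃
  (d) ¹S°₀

2

(a)–(b): forbidden (parity, ΔL, ΔJ).
(a)–(c): allowed.
(a)–(d): forbidden (ΔL, ΔJ).
(b)–(c): forbidden (ΔL, ΔJ).
(b)–(d): allowed.
(c)–(d): forbidden (parity, ΔL, ΔJ).
Allowed pairs: 2 of 6.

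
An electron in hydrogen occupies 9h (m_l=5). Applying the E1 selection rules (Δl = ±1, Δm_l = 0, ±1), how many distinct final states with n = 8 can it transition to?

E1 requires Δl = ±1, so l_f ∈ {4, 6}; with 0 ≤ l_f ≤ n_f−1 = 7, the allowed l_f values are {4, 6}.
For l_f = 4: m_f ∈ {m_i−1, m_i, m_i+1} ∩ [−4, 4] = {4} → 1 state.
For l_f = 6: m_f ∈ {m_i−1, m_i, m_i+1} ∩ [−6, 6] = {4, 5, 6} → 3 states.
Total: 4.

4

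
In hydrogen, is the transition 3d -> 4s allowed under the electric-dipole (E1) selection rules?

forbidden

l: 2 → 0 (Δl = -2). Δl = ±1 fails.
The transition is electric-dipole forbidden.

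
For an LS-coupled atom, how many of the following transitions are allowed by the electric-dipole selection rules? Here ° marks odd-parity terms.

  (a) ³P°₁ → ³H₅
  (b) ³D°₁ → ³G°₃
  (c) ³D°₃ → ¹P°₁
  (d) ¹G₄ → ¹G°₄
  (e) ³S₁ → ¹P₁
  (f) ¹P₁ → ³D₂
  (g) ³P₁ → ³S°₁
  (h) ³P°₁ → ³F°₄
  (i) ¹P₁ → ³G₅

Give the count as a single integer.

2

(a) forbidden (ΔL, ΔJ fail)
(b) forbidden (parity, ΔL, ΔJ fail)
(c) forbidden (parity, ΔS, ΔJ fail)
(d) allowed
(e) forbidden (parity, ΔS fail)
(f) forbidden (parity, ΔS fail)
(g) allowed
(h) forbidden (parity, ΔL, ΔJ fail)
(i) forbidden (parity, ΔS, ΔL, ΔJ fail)
Total allowed: 2 of 9.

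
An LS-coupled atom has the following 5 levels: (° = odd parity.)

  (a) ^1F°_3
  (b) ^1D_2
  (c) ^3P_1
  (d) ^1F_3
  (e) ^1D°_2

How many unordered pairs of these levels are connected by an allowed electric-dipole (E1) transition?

4

(a)–(b): allowed.
(a)–(c): forbidden (ΔS, ΔL, ΔJ).
(a)–(d): allowed.
(a)–(e): forbidden (parity).
(b)–(c): forbidden (parity, ΔS).
(b)–(d): forbidden (parity).
(b)–(e): allowed.
(c)–(d): forbidden (parity, ΔS, ΔL, ΔJ).
(c)–(e): forbidden (ΔS).
(d)–(e): allowed.
Allowed pairs: 4 of 10.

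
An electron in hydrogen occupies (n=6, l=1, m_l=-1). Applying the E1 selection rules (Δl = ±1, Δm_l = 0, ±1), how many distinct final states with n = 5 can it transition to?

4

E1 requires Δl = ±1, so l_f ∈ {0, 2}; with 0 ≤ l_f ≤ n_f−1 = 4, the allowed l_f values are {0, 2}.
For l_f = 0: m_f ∈ {m_i−1, m_i, m_i+1} ∩ [−0, 0] = {0} → 1 state.
For l_f = 2: m_f ∈ {m_i−1, m_i, m_i+1} ∩ [−2, 2] = {-2, -1, 0} → 3 states.
Total: 4.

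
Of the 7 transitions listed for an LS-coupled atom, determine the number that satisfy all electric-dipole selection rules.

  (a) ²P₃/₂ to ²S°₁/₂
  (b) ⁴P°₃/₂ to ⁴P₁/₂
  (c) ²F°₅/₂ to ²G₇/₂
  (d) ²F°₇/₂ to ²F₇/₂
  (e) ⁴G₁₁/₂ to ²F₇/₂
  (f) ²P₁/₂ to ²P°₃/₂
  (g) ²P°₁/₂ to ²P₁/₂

(a) allowed
(b) allowed
(c) allowed
(d) allowed
(e) forbidden (parity, ΔS, ΔJ fail)
(f) allowed
(g) allowed
Total allowed: 6 of 7.

6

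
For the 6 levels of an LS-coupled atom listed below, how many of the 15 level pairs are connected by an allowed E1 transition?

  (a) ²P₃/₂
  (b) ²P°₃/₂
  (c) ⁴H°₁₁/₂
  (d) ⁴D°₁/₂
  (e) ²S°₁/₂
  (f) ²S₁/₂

3

(a)–(b): allowed.
(a)–(c): forbidden (ΔS, ΔL, ΔJ).
(a)–(d): forbidden (ΔS).
(a)–(e): allowed.
(a)–(f): forbidden (parity).
(b)–(c): forbidden (parity, ΔS, ΔL, ΔJ).
(b)–(d): forbidden (parity, ΔS).
(b)–(e): forbidden (parity).
(b)–(f): allowed.
(c)–(d): forbidden (parity, ΔL, ΔJ).
(c)–(e): forbidden (parity, ΔS, ΔL, ΔJ).
(c)–(f): forbidden (ΔS, ΔL, ΔJ).
(d)–(e): forbidden (parity, ΔS, ΔL).
(d)–(f): forbidden (ΔS, ΔL).
(e)–(f): forbidden (ΔL).
Allowed pairs: 3 of 15.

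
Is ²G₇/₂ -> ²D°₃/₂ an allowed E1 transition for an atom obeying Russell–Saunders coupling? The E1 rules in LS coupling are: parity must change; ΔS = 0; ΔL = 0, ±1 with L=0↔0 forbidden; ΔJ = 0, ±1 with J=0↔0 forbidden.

Initial level: S=1/2, L=4, J=7/2, parity even. Final level: S=1/2, L=2, J=3/2, parity odd.
ΔJ = 0, ±1 (not J=0↔0): J: 7/2 → 3/2, ΔJ = -2 — fails.
ΔL = 0, ±1 (not L=0↔0): L: 4 → 2, ΔL = -2 — fails.
ΔS = 0: S: 1/2 → 1/2 — passes.
Parity must change: even → odd — passes.
Rule(s) violated: ΔL, ΔJ.

forbidden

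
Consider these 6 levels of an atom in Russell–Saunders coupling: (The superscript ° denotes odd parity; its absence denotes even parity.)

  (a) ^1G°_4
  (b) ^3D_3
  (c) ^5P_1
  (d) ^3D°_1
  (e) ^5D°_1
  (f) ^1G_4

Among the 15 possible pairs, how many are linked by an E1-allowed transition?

2

(a)–(b): forbidden (ΔS, ΔL).
(a)–(c): forbidden (ΔS, ΔL, ΔJ).
(a)–(d): forbidden (parity, ΔS, ΔL, ΔJ).
(a)–(e): forbidden (parity, ΔS, ΔL, ΔJ).
(a)–(f): allowed.
(b)–(c): forbidden (parity, ΔS, ΔJ).
(b)–(d): forbidden (ΔJ).
(b)–(e): forbidden (ΔS, ΔJ).
(b)–(f): forbidden (parity, ΔS, ΔL).
(c)–(d): forbidden (ΔS).
(c)–(e): allowed.
(c)–(f): forbidden (parity, ΔS, ΔL, ΔJ).
(d)–(e): forbidden (parity, ΔS).
(d)–(f): forbidden (ΔS, ΔL, ΔJ).
(e)–(f): forbidden (ΔS, ΔL, ΔJ).
Allowed pairs: 2 of 15.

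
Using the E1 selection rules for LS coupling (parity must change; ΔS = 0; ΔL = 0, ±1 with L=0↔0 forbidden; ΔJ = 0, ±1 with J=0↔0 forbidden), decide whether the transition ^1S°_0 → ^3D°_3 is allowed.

Initial level: S=0, L=0, J=0, parity odd. Final level: S=1, L=2, J=3, parity odd.
ΔJ = 0, ±1 (not J=0↔0): J: 0 → 3, ΔJ = +3 — violated.
ΔL = 0, ±1 (not L=0↔0): L: 0 → 2, ΔL = +2 — violated.
ΔS = 0: S: 0 → 1 — violated.
Parity must change: odd → odd — violated.
Rule(s) violated: parity, ΔS, ΔL, ΔJ.

forbidden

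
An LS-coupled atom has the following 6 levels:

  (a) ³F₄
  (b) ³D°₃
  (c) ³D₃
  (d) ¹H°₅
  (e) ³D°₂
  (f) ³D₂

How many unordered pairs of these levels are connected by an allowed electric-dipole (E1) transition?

(a)–(b): allowed.
(a)–(c): forbidden (parity).
(a)–(d): forbidden (ΔS, ΔL).
(a)–(e): forbidden (ΔJ).
(a)–(f): forbidden (parity, ΔJ).
(b)–(c): allowed.
(b)–(d): forbidden (parity, ΔS, ΔL, ΔJ).
(b)–(e): forbidden (parity).
(b)–(f): allowed.
(c)–(d): forbidden (ΔS, ΔL, ΔJ).
(c)–(e): allowed.
(c)–(f): forbidden (parity).
(d)–(e): forbidden (parity, ΔS, ΔL, ΔJ).
(d)–(f): forbidden (ΔS, ΔL, ΔJ).
(e)–(f): allowed.
Allowed pairs: 5 of 15.

5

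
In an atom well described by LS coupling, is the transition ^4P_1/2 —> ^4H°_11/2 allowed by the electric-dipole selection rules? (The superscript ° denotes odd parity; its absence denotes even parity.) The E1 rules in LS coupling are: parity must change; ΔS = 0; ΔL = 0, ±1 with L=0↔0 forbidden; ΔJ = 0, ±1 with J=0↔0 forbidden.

Parity must change: even → odd — satisfied.
ΔS = 0: S: 3/2 → 3/2 — satisfied.
ΔL = 0, ±1 (not L=0↔0): L: 1 → 5, ΔL = +4 — violated.
ΔJ = 0, ±1 (not J=0↔0): J: 1/2 → 11/2, ΔJ = +5 — violated.
Rule(s) violated: ΔL, ΔJ.

forbidden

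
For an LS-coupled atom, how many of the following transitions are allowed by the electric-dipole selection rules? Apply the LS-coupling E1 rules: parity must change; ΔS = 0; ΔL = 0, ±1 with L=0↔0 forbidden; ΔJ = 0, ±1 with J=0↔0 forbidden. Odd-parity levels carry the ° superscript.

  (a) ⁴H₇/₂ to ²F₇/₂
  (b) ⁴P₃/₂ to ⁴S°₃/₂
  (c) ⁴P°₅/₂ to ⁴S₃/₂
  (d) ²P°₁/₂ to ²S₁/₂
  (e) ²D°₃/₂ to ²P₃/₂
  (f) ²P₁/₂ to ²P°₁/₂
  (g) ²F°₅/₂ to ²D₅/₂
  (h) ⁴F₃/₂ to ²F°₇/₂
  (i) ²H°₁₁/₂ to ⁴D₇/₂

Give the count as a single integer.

6

(a) forbidden (parity, ΔS, ΔL fail)
(b) allowed
(c) allowed
(d) allowed
(e) allowed
(f) allowed
(g) allowed
(h) forbidden (ΔS, ΔJ fail)
(i) forbidden (ΔS, ΔL, ΔJ fail)
Total allowed: 6 of 9.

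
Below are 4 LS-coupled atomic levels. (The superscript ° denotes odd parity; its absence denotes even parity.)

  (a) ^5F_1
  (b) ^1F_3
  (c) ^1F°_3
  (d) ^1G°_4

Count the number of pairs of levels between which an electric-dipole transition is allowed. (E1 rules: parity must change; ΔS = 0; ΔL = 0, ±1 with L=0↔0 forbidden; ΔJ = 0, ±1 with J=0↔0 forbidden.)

(a)–(b): forbidden (parity, ΔS, ΔJ).
(a)–(c): forbidden (ΔS, ΔJ).
(a)–(d): forbidden (ΔS, ΔJ).
(b)–(c): allowed.
(b)–(d): allowed.
(c)–(d): forbidden (parity).
Allowed pairs: 2 of 6.

2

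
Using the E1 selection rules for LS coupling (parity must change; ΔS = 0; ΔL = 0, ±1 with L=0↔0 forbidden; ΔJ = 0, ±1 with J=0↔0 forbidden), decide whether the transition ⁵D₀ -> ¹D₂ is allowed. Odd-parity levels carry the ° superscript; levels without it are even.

Reading off the term symbols: S 2→0, L 2→2, J 0→2, parity even→even.
Parity must change: even → even — fails.
ΔS = 0: S: 2 → 0 — fails.
ΔL = 0, ±1 (not L=0↔0): L: 2 → 2, ΔL = +0 — passes.
ΔJ = 0, ±1 (not J=0↔0): J: 0 → 2, ΔJ = +2 — fails.
Rule(s) violated: parity, ΔS, ΔJ.

forbidden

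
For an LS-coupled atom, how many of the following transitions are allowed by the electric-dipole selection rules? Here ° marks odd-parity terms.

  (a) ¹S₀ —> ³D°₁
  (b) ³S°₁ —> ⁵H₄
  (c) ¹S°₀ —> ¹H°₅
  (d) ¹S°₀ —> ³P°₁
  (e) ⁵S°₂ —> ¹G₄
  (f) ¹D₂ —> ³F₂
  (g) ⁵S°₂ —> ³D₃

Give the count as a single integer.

(a) forbidden (ΔS, ΔL fail)
(b) forbidden (ΔS, ΔL, ΔJ fail)
(c) forbidden (parity, ΔL, ΔJ fail)
(d) forbidden (parity, ΔS fail)
(e) forbidden (ΔS, ΔL, ΔJ fail)
(f) forbidden (parity, ΔS fail)
(g) forbidden (ΔS, ΔL fail)
Total allowed: 0 of 7.

0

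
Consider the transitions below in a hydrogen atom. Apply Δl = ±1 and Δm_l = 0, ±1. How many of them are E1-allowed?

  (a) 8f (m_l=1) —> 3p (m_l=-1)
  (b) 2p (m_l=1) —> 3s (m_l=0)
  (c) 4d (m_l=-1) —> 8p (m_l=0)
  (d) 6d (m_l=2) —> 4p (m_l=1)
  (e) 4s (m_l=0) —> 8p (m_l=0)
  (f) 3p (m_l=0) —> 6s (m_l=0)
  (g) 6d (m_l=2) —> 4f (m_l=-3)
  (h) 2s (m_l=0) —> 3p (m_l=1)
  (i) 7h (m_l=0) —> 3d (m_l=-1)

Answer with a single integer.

6

(a) forbidden — Δl = -2 (E1 requires Δl = ±1); Δm_l = -2 (E1 requires Δm_l = 0, ±1)
(b) allowed
(c) allowed
(d) allowed
(e) allowed
(f) allowed
(g) forbidden — Δm_l = -5 (E1 requires Δm_l = 0, ±1)
(h) allowed
(i) forbidden — Δl = -3 (E1 requires Δl = ±1)
Total allowed: 6 of 9.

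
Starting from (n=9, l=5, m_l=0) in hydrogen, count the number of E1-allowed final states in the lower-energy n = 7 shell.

6

E1 requires Δl = ±1, so l_f ∈ {4, 6}; with 0 ≤ l_f ≤ n_f−1 = 6, the allowed l_f values are {4, 6}.
For l_f = 4: m_f ∈ {m_i−1, m_i, m_i+1} ∩ [−4, 4] = {-1, 0, 1} → 3 states.
For l_f = 6: m_f ∈ {m_i−1, m_i, m_i+1} ∩ [−6, 6] = {-1, 0, 1} → 3 states.
Total: 6.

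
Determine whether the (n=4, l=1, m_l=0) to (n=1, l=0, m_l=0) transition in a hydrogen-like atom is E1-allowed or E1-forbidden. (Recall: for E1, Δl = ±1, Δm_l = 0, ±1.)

allowed

Initial l = 1, final l = 0, so Δl = -1. E1 requires Δl = ±1: ✓.
Δm_l = 0 − (0) = +0. E1 requires Δm_l = 0, ±1: ✓.
All E1 selection rules are satisfied.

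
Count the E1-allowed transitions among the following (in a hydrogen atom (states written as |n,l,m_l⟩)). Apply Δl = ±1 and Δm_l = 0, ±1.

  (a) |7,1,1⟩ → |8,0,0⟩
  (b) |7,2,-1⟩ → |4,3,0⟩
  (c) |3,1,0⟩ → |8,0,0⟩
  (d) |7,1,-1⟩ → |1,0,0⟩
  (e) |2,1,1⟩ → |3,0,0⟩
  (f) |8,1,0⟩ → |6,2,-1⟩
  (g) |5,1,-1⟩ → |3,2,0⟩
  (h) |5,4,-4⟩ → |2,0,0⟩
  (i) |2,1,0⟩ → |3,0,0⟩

(a) allowed
(b) allowed
(c) allowed
(d) allowed
(e) allowed
(f) allowed
(g) allowed
(h) forbidden — Δl = -4 (E1 requires Δl = ±1); Δm_l = +4 (E1 requires Δm_l = 0, ±1)
(i) allowed
Total allowed: 8 of 9.

8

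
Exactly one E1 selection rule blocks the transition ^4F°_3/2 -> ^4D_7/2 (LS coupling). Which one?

the ΔJ = 0, ±1 rule

ΔL = 0, ±1 (not L=0↔0): L: 3 → 2, ΔL = -1 — passes.
ΔS = 0: S: 3/2 → 3/2 — passes.
ΔJ = 0, ±1 (not J=0↔0): J: 3/2 → 7/2, ΔJ = +2 — fails.
Parity must change: odd → even — passes.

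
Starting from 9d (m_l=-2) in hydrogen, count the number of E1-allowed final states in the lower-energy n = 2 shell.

E1 requires Δl = ±1, so l_f ∈ {1, 3}; with 0 ≤ l_f ≤ n_f−1 = 1, the allowed l_f values are {1}.
For l_f = 1: m_f ∈ {m_i−1, m_i, m_i+1} ∩ [−1, 1] = {-1} → 1 state.
Total: 1.

1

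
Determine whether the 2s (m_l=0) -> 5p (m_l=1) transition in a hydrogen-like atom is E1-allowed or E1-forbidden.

Initial l = 0, final l = 1, so Δl = +1. E1 requires Δl = ±1: ok.
Δm_l = 1 − (0) = +1. E1 requires Δm_l = 0, ±1: ok.
All E1 selection rules are satisfied.

allowed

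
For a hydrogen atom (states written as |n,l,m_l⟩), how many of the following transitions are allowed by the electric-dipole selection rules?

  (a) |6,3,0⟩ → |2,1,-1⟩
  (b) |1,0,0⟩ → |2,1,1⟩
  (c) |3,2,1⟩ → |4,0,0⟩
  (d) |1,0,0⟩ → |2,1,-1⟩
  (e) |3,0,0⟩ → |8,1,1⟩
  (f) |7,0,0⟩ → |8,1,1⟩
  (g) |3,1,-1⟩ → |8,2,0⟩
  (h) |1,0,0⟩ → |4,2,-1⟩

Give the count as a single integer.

(a) forbidden — Δl = -2 (E1 requires Δl = ±1)
(b) allowed
(c) forbidden — Δl = -2 (E1 requires Δl = ±1)
(d) allowed
(e) allowed
(f) allowed
(g) allowed
(h) forbidden — Δl = +2 (E1 requires Δl = ±1)
Total allowed: 5 of 8.

5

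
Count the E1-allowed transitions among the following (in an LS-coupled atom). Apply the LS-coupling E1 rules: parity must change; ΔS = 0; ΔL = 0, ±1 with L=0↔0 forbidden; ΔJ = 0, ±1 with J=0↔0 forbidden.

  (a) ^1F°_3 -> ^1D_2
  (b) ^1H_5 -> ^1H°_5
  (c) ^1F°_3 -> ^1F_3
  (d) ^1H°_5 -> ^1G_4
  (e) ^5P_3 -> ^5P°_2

(a) allowed
(b) allowed
(c) allowed
(d) allowed
(e) allowed
Total allowed: 5 of 5.

5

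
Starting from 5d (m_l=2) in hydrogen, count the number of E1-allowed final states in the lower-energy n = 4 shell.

4

E1 requires Δl = ±1, so l_f ∈ {1, 3}; with 0 ≤ l_f ≤ n_f−1 = 3, the allowed l_f values are {1, 3}.
For l_f = 1: m_f ∈ {m_i−1, m_i, m_i+1} ∩ [−1, 1] = {1} → 1 state.
For l_f = 3: m_f ∈ {m_i−1, m_i, m_i+1} ∩ [−3, 3] = {1, 2, 3} → 3 states.
Total: 4.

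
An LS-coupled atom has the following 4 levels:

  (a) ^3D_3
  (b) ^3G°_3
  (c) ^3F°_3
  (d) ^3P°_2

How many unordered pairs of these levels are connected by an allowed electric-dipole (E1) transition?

2

(a)–(b): forbidden (ΔL).
(a)–(c): allowed.
(a)–(d): allowed.
(b)–(c): forbidden (parity).
(b)–(d): forbidden (parity, ΔL).
(c)–(d): forbidden (parity, ΔL).
Allowed pairs: 2 of 6.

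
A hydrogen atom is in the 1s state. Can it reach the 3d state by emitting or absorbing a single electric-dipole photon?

Initial l = 0, final l = 2, so Δl = +2. E1 requires Δl = ±1: fails.
The transition is electric-dipole forbidden.

forbidden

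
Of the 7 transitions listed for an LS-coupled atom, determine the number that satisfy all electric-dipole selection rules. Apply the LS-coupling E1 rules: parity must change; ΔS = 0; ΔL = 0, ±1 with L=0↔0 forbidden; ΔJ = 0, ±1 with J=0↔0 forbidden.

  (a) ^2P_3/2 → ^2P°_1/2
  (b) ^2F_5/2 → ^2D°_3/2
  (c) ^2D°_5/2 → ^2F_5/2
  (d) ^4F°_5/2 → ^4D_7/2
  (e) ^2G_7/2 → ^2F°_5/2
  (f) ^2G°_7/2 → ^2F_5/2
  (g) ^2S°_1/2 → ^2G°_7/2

6

(a) allowed
(b) allowed
(c) allowed
(d) allowed
(e) allowed
(f) allowed
(g) forbidden (parity, ΔL, ΔJ fail)
Total allowed: 6 of 7.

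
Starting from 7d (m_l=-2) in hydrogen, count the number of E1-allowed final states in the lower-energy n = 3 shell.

1

E1 requires Δl = ±1, so l_f ∈ {1, 3}; with 0 ≤ l_f ≤ n_f−1 = 2, the allowed l_f values are {1}.
For l_f = 1: m_f ∈ {m_i−1, m_i, m_i+1} ∩ [−1, 1] = {-1} → 1 state.
Total: 1.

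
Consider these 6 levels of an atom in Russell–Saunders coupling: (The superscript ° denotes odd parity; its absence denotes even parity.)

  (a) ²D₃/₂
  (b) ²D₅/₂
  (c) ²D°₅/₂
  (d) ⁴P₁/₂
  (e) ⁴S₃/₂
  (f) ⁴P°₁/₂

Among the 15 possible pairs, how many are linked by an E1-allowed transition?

4

(a)–(b): forbidden (parity).
(a)–(c): allowed.
(a)–(d): forbidden (parity, ΔS).
(a)–(e): forbidden (parity, ΔS, ΔL).
(a)–(f): forbidden (ΔS).
(b)–(c): allowed.
(b)–(d): forbidden (parity, ΔS, ΔJ).
(b)–(e): forbidden (parity, ΔS, ΔL).
(b)–(f): forbidden (ΔS, ΔJ).
(c)–(d): forbidden (ΔS, ΔJ).
(c)–(e): forbidden (ΔS, ΔL).
(c)–(f): forbidden (parity, ΔS, ΔJ).
(d)–(e): forbidden (parity).
(d)–(f): allowed.
(e)–(f): allowed.
Allowed pairs: 4 of 15.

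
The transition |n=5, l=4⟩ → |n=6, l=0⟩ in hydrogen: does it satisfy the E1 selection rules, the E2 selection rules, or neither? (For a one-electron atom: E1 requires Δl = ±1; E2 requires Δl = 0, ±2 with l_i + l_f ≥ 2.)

neither

Δl = 0 − 4 = -4; l_i + l_f = 4.
E1 (Δl = ±1): not satisfied.
E2 (Δl = 0,±2, l_i+l_f ≥ 2): not satisfied.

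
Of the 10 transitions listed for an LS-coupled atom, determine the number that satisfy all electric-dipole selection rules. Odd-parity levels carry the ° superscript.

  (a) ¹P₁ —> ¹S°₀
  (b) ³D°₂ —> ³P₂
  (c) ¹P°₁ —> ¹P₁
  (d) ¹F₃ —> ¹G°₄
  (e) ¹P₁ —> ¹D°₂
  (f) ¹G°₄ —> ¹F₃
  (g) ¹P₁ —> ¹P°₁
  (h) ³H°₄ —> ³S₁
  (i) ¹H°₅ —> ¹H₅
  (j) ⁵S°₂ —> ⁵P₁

9

(a) allowed
(b) allowed
(c) allowed
(d) allowed
(e) allowed
(f) allowed
(g) allowed
(h) forbidden (ΔL, ΔJ fail)
(i) allowed
(j) allowed
Total allowed: 9 of 10.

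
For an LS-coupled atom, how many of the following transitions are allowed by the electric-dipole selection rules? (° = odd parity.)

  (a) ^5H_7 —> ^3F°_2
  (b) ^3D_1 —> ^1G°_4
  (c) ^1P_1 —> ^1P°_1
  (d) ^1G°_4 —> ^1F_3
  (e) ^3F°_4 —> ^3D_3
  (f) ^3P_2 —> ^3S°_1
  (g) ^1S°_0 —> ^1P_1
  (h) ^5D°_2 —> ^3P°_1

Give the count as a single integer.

5

(a) forbidden (ΔS, ΔL, ΔJ fail)
(b) forbidden (ΔS, ΔL, ΔJ fail)
(c) allowed
(d) allowed
(e) allowed
(f) allowed
(g) allowed
(h) forbidden (parity, ΔS fail)
Total allowed: 5 of 8.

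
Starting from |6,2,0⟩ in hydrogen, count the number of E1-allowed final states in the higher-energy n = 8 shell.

6

E1 requires Δl = ±1, so l_f ∈ {1, 3}; with 0 ≤ l_f ≤ n_f−1 = 7, the allowed l_f values are {1, 3}.
For l_f = 1: m_f ∈ {m_i−1, m_i, m_i+1} ∩ [−1, 1] = {-1, 0, 1} → 3 states.
For l_f = 3: m_f ∈ {m_i−1, m_i, m_i+1} ∩ [−3, 3] = {-1, 0, 1} → 3 states.
Total: 6.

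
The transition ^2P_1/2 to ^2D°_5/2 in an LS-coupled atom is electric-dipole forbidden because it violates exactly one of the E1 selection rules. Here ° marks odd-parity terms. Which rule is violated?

the ΔJ = 0, ±1 rule

Initial level: S=1/2, L=1, J=1/2, parity even. Final level: S=1/2, L=2, J=5/2, parity odd.
Parity must change: even → odd — passes.
ΔS = 0: S: 1/2 → 1/2 — passes.
ΔL = 0, ±1 (not L=0↔0): L: 1 → 2, ΔL = +1 — passes.
ΔJ = 0, ±1 (not J=0↔0): J: 1/2 → 5/2, ΔJ = +2 — fails.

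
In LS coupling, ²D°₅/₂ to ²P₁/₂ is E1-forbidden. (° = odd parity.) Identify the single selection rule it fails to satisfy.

Parity must change: odd → even — ✓.
ΔS = 0: S: 1/2 → 1/2 — ✓.
ΔL = 0, ±1 (not L=0↔0): L: 2 → 1, ΔL = -1 — ✓.
ΔJ = 0, ±1 (not J=0↔0): J: 5/2 → 1/2, ΔJ = -2 — ✗.

the ΔJ = 0, ±1 rule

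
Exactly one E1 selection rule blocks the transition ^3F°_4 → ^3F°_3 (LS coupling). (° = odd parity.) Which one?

parity

Reading off the term symbols: S 1→1, L 3→3, J 4→3, parity odd→odd.
ΔJ = 0, ±1 (not J=0↔0): J: 4 → 3, ΔJ = -1 — passes.
ΔL = 0, ±1 (not L=0↔0): L: 3 → 3, ΔL = +0 — passes.
ΔS = 0: S: 1 → 1 — passes.
Parity must change: odd → odd — fails.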